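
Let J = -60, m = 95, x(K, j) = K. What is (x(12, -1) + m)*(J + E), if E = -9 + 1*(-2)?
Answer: -7597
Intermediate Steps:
E = -11 (E = -9 - 2 = -11)
(x(12, -1) + m)*(J + E) = (12 + 95)*(-60 - 11) = 107*(-71) = -7597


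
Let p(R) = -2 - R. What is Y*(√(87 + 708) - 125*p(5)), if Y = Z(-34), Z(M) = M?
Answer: -29750 - 34*√795 ≈ -30709.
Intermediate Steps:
Y = -34
Y*(√(87 + 708) - 125*p(5)) = -34*(√(87 + 708) - 125*(-2 - 1*5)) = -34*(√795 - 125*(-2 - 5)) = -34*(√795 - 125*(-7)) = -34*(√795 + 875) = -34*(875 + √795) = -29750 - 34*√795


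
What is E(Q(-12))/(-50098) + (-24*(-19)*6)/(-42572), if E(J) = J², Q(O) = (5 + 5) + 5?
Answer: -36661707/533193014 ≈ -0.068759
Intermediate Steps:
Q(O) = 15 (Q(O) = 10 + 5 = 15)
E(Q(-12))/(-50098) + (-24*(-19)*6)/(-42572) = 15²/(-50098) + (-24*(-19)*6)/(-42572) = 225*(-1/50098) + (456*6)*(-1/42572) = -225/50098 + 2736*(-1/42572) = -225/50098 - 684/10643 = -36661707/533193014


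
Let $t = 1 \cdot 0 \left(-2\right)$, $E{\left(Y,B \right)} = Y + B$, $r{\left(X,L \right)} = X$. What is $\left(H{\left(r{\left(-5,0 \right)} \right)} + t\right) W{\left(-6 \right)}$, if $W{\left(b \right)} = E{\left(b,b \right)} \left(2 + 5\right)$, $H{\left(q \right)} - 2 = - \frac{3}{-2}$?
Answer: $-294$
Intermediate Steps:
$H{\left(q \right)} = \frac{7}{2}$ ($H{\left(q \right)} = 2 - \frac{3}{-2} = 2 - - \frac{3}{2} = 2 + \frac{3}{2} = \frac{7}{2}$)
$E{\left(Y,B \right)} = B + Y$
$W{\left(b \right)} = 14 b$ ($W{\left(b \right)} = \left(b + b\right) \left(2 + 5\right) = 2 b 7 = 14 b$)
$t = 0$ ($t = 0 \left(-2\right) = 0$)
$\left(H{\left(r{\left(-5,0 \right)} \right)} + t\right) W{\left(-6 \right)} = \left(\frac{7}{2} + 0\right) 14 \left(-6\right) = \frac{7}{2} \left(-84\right) = -294$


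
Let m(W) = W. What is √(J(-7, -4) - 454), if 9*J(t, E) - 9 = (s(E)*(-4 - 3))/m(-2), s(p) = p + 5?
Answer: I*√16294/6 ≈ 21.275*I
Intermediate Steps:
s(p) = 5 + p
J(t, E) = 53/18 + 7*E/18 (J(t, E) = 1 + (((5 + E)*(-4 - 3))/(-2))/9 = 1 + (((5 + E)*(-7))*(-½))/9 = 1 + ((-35 - 7*E)*(-½))/9 = 1 + (35/2 + 7*E/2)/9 = 1 + (35/18 + 7*E/18) = 53/18 + 7*E/18)
√(J(-7, -4) - 454) = √((53/18 + (7/18)*(-4)) - 454) = √((53/18 - 14/9) - 454) = √(25/18 - 454) = √(-8147/18) = I*√16294/6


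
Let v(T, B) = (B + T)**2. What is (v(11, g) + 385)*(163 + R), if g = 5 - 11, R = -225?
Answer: -25420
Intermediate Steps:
g = -6
(v(11, g) + 385)*(163 + R) = ((-6 + 11)**2 + 385)*(163 - 225) = (5**2 + 385)*(-62) = (25 + 385)*(-62) = 410*(-62) = -25420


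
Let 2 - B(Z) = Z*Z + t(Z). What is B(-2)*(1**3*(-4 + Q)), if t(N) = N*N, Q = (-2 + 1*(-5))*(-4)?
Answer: -144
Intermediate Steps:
Q = 28 (Q = (-2 - 5)*(-4) = -7*(-4) = 28)
t(N) = N**2
B(Z) = 2 - 2*Z**2 (B(Z) = 2 - (Z*Z + Z**2) = 2 - (Z**2 + Z**2) = 2 - 2*Z**2)
B(-2)*(1**3*(-4 + Q)) = (2 - 2*(-2)**2)*(1**3*(-4 + 28)) = (2 - 2*4)*(1*24) = (2 - 8)*24 = -6*24 = -144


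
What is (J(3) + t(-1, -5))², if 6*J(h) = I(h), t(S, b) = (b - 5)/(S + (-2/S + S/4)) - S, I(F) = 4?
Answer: 1225/9 ≈ 136.11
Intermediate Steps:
t(S, b) = -S + (-5 + b)/(-2/S + 5*S/4) (t(S, b) = (-5 + b)/(S + (-2/S + S*(¼))) - S = (-5 + b)/(S + (-2/S + S/4)) - S = (-5 + b)/(-2/S + 5*S/4) - S = -S + (-5 + b)/(-2/S + 5*S/4))
J(h) = ⅔ (J(h) = (⅙)*4 = ⅔)
(J(3) + t(-1, -5))² = (⅔ - (-12 - 5*(-1)² + 4*(-5))/(-8 + 5*(-1)²))² = (⅔ - (-12 - 5*1 - 20)/(-8 + 5*1))² = (⅔ - (-12 - 5 - 20)/(-8 + 5))² = (⅔ - 1*(-37)/(-3))² = (⅔ - 1*(-⅓)*(-37))² = (⅔ - 37/3)² = (-35/3)² = 1225/9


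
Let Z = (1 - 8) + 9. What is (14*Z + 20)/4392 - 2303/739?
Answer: -419971/135237 ≈ -3.1054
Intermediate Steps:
Z = 2 (Z = -7 + 9 = 2)
(14*Z + 20)/4392 - 2303/739 = (14*2 + 20)/4392 - 2303/739 = (28 + 20)*(1/4392) - 2303*1/739 = 48*(1/4392) - 2303/739 = 2/183 - 2303/739 = -419971/135237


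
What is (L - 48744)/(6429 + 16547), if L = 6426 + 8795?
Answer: -33523/22976 ≈ -1.4590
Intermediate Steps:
L = 15221
(L - 48744)/(6429 + 16547) = (15221 - 48744)/(6429 + 16547) = -33523/22976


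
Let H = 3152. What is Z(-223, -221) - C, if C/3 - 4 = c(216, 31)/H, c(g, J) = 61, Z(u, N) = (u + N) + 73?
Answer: -1207399/3152 ≈ -383.06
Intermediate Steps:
Z(u, N) = 73 + N + u (Z(u, N) = (N + u) + 73 = 73 + N + u)
C = 38007/3152 (C = 12 + 3*(61/3152) = 12 + 183/3152 = 38007/3152 ≈ 12.058)
Z(-223, -221) - C = (73 - 221 - 223) - 1*38007/3152 = -371 - 38007/3152 = -1207399/3152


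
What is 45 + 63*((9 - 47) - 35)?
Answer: -4554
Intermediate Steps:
45 + 63*((9 - 47) - 35) = 45 + 63*(-38 - 35) = 45 + 63*(-73) = 45 - 4599 = -4554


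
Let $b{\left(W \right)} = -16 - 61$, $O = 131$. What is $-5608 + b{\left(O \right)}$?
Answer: $-5685$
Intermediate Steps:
$b{\left(W \right)} = -77$
$-5608 + b{\left(O \right)} = -5608 - 77 = -5685$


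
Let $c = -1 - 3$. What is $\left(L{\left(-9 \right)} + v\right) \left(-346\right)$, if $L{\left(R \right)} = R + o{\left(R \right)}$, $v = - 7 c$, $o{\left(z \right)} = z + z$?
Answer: $-346$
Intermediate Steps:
$o{\left(z \right)} = 2 z$
$c = -4$
$v = 28$ ($v = \left(-7\right) \left(-4\right) = 28$)
$L{\left(R \right)} = 3 R$ ($L{\left(R \right)} = R + 2 R = 3 R$)
$\left(L{\left(-9 \right)} + v\right) \left(-346\right) = \left(3 \left(-9\right) + 28\right) \left(-346\right) = \left(-27 + 28\right) \left(-346\right) = 1 \left(-346\right) = -346$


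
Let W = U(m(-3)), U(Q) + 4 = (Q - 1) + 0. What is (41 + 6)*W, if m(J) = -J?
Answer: -94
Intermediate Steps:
U(Q) = -5 + Q (U(Q) = -4 + ((Q - 1) + 0) = -4 + ((-1 + Q) + 0) = -4 + (-1 + Q) = -5 + Q)
W = -2 (W = -5 - 1*(-3) = -5 + 3 = -2)
(41 + 6)*W = (41 + 6)*(-2) = 47*(-2) = -94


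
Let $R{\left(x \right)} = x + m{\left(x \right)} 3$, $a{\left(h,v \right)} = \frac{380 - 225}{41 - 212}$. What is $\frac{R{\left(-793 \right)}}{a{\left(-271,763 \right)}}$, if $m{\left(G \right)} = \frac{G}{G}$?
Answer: $\frac{27018}{31} \approx 871.55$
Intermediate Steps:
$m{\left(G \right)} = 1$
$a{\left(h,v \right)} = - \frac{155}{171}$ ($a{\left(h,v \right)} = \frac{155}{-171} = 155 \left(- \frac{1}{171}\right) = - \frac{155}{171}$)
$R{\left(x \right)} = 3 + x$ ($R{\left(x \right)} = x + 1 \cdot 3 = x + 3 = 3 + x$)
$\frac{R{\left(-793 \right)}}{a{\left(-271,763 \right)}} = \frac{3 - 793}{- \frac{155}{171}} = \left(-790\right) \left(- \frac{171}{155}\right) = \frac{27018}{31}$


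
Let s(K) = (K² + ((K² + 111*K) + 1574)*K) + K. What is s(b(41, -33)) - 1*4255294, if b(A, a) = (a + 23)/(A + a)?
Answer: -272453741/64 ≈ -4.2571e+6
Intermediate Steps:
b(A, a) = (23 + a)/(A + a)
s(K) = K + K² + K*(1574 + K² + 111*K) (s(K) = (K² + (1574 + K² + 111*K)*K) + K = (K² + K*(1574 + K² + 111*K)) + K = K + K² + K*(1574 + K² + 111*K))
s(b(41, -33)) - 1*4255294 = ((23 - 33)/(41 - 33))*(1575 + ((23 - 33)/(41 - 33))² + 112*((23 - 33)/(41 - 33))) - 1*4255294 = (-10/8)*(1575 + (-10/8)² + 112*(-10/8)) - 4255294 = ((⅛)*(-10))*(1575 + ((⅛)*(-10))² + 112*((⅛)*(-10))) - 4255294 = -5*(1575 + (-5/4)² + 112*(-5/4))/4 - 4255294 = -5*(1575 + 25/16 - 140)/4 - 4255294 = -5/4*22985/16 - 4255294 = -114925/64 - 4255294 = -272453741/64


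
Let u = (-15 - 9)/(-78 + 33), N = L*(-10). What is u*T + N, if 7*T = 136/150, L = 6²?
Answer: -2834456/7875 ≈ -359.93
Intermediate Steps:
L = 36
N = -360 (N = 36*(-10) = -360)
u = 8/15 (u = -24/(-45) = -24*(-1/45) = 8/15 ≈ 0.53333)
T = 68/525 (T = (136/150)/7 = (136*(1/150))/7 = (⅐)*(68/75) = 68/525 ≈ 0.12952)
u*T + N = (8/15)*(68/525) - 360 = 544/7875 - 360 = -2834456/7875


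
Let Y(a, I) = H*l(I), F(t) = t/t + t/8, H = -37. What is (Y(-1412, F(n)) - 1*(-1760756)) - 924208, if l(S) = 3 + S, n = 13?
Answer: 6690719/8 ≈ 8.3634e+5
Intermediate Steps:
F(t) = 1 + t/8 (F(t) = 1 + t*(⅛) = 1 + t/8)
Y(a, I) = -111 - 37*I (Y(a, I) = -37*(3 + I) = -111 - 37*I)
(Y(-1412, F(n)) - 1*(-1760756)) - 924208 = ((-111 - 37*(1 + (⅛)*13)) - 1*(-1760756)) - 924208 = ((-111 - 37*(1 + 13/8)) + 1760756) - 924208 = ((-111 - 37*21/8) + 1760756) - 924208 = ((-111 - 777/8) + 1760756) - 924208 = (-1665/8 + 1760756) - 924208 = 14084383/8 - 924208 = 6690719/8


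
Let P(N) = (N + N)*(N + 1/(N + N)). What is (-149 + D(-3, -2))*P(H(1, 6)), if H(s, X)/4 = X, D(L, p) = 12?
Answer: -157961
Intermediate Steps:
H(s, X) = 4*X
P(N) = 2*N*(N + 1/(2*N)) (P(N) = (2*N)*(N + 1/(2*N)) = 2*N*(N + 1/(2*N)))
(-149 + D(-3, -2))*P(H(1, 6)) = (-149 + 12)*(1 + 2*(4*6)²) = -137*(1 + 2*24²) = -137*(1 + 2*576) = -137*(1 + 1152) = -137*1153 = -157961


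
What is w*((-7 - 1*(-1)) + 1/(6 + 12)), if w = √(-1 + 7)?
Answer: -107*√6/18 ≈ -14.561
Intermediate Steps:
w = √6 ≈ 2.4495
w*((-7 - 1*(-1)) + 1/(6 + 12)) = √6*((-7 - 1*(-1)) + 1/(6 + 12)) = √6*((-7 + 1) + 1/18) = √6*(-6 + 1/18) = √6*(-107/18) = -107*√6/18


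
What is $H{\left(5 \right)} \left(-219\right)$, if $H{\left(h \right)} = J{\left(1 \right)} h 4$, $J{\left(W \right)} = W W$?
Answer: $-4380$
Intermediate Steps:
$J{\left(W \right)} = W^{2}$
$H{\left(h \right)} = 4 h$ ($H{\left(h \right)} = 1^{2} h 4 = 1 h 4 = h 4 = 4 h$)
$H{\left(5 \right)} \left(-219\right) = 4 \cdot 5 \left(-219\right) = 20 \left(-219\right) = -4380$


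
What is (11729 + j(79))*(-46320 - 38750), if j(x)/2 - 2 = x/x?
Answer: -998296450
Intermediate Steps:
j(x) = 6 (j(x) = 4 + 2*(x/x) = 4 + 2*1 = 4 + 2 = 6)
(11729 + j(79))*(-46320 - 38750) = (11729 + 6)*(-46320 - 38750) = 11735*(-85070) = -998296450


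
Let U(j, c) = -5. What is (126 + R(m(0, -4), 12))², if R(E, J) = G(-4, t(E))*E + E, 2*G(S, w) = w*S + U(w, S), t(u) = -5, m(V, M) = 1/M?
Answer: 982081/64 ≈ 15345.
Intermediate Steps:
G(S, w) = -5/2 + S*w/2 (G(S, w) = (w*S - 5)/2 = (S*w - 5)/2 = (-5 + S*w)/2 = -5/2 + S*w/2)
R(E, J) = 17*E/2 (R(E, J) = (-5/2 + (½)*(-4)*(-5))*E + E = (-5/2 + 10)*E + E = 15*E/2 + E = 17*E/2)
(126 + R(m(0, -4), 12))² = (126 + (17/2)/(-4))² = (126 + (17/2)*(-¼))² = (126 - 17/8)² = (991/8)² = 982081/64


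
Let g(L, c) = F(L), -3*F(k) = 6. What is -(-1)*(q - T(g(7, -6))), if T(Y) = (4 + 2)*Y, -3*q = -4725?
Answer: 1587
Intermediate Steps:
F(k) = -2 (F(k) = -⅓*6 = -2)
q = 1575 (q = -⅓*(-4725) = 1575)
g(L, c) = -2
T(Y) = 6*Y
-(-1)*(q - T(g(7, -6))) = -(-1)*(1575 - 6*(-2)) = -(-1)*(1575 - 1*(-12)) = -(-1)*(1575 + 12) = -(-1)*1587 = -1*(-1587) = 1587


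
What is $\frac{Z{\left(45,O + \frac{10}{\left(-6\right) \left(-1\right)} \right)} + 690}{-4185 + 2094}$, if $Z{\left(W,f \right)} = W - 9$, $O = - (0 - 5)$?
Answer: $- \frac{242}{697} \approx -0.3472$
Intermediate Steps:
$O = 5$ ($O = \left(-1\right) \left(-5\right) = 5$)
$Z{\left(W,f \right)} = -9 + W$ ($Z{\left(W,f \right)} = W - 9 = -9 + W$)
$\frac{Z{\left(45,O + \frac{10}{\left(-6\right) \left(-1\right)} \right)} + 690}{-4185 + 2094} = \frac{\left(-9 + 45\right) + 690}{-4185 + 2094} = \frac{36 + 690}{-2091} = 726 \left(- \frac{1}{2091}\right) = - \frac{242}{697}$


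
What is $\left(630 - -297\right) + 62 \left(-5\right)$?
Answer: $617$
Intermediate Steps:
$\left(630 - -297\right) + 62 \left(-5\right) = \left(630 + \left(-1250 + 1547\right)\right) - 310 = \left(630 + 297\right) - 310 = 927 - 310 = 617$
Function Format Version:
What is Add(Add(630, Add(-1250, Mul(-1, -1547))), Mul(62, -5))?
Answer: 617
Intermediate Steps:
Add(Add(630, Add(-1250, Mul(-1, -1547))), Mul(62, -5)) = Add(Add(630, Add(-1250, 1547)), -310) = Add(Add(630, 297), -310) = Add(927, -310) = 617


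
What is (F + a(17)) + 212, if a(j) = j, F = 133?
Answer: 362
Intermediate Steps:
(F + a(17)) + 212 = (133 + 17) + 212 = 150 + 212 = 362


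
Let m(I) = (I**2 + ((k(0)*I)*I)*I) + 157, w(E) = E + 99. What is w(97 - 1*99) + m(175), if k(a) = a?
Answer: 30879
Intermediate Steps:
w(E) = 99 + E
m(I) = 157 + I**2 (m(I) = (I**2 + ((0*I)*I)*I) + 157 = (I**2 + (0*I)*I) + 157 = (I**2 + 0*I) + 157 = (I**2 + 0) + 157 = I**2 + 157 = 157 + I**2)
w(97 - 1*99) + m(175) = (99 + (97 - 1*99)) + (157 + 175**2) = (99 + (97 - 99)) + (157 + 30625) = (99 - 2) + 30782 = 97 + 30782 = 30879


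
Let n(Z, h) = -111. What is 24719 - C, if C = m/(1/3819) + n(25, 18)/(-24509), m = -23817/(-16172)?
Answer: 7568341744313/396359548 ≈ 19095.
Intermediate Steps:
m = 23817/16172 (m = -23817*(-1/16172) = 23817/16172 ≈ 1.4727)
C = 2229269922699/396359548 (C = 23817/(16172*(1/3819)) - 111/(-24509) = 23817/(16172*(1/3819)) - 111*(-1/24509) = (23817/16172)*3819 + 111/24509 = 90957123/16172 + 111/24509 = 2229269922699/396359548 ≈ 5624.4)
24719 - C = 24719 - 1*2229269922699/396359548 = 24719 - 2229269922699/396359548 = 7568341744313/396359548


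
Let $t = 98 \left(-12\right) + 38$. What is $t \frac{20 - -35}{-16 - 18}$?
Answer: $\frac{31295}{17} \approx 1840.9$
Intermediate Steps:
$t = -1138$ ($t = -1176 + 38 = -1138$)
$t \frac{20 - -35}{-16 - 18} = - 1138 \frac{20 - -35}{-16 - 18} = - 1138 \frac{20 + 35}{-34} = - 1138 \cdot 55 \left(- \frac{1}{34}\right) = \left(-1138\right) \left(- \frac{55}{34}\right) = \frac{31295}{17}$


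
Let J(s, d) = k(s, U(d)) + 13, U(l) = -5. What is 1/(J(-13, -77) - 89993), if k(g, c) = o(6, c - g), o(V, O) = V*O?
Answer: -1/89932 ≈ -1.1120e-5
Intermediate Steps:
o(V, O) = O*V
k(g, c) = -6*g + 6*c (k(g, c) = (c - g)*6 = -6*g + 6*c)
J(s, d) = -17 - 6*s (J(s, d) = (-6*s + 6*(-5)) + 13 = (-6*s - 30) + 13 = (-30 - 6*s) + 13 = -17 - 6*s)
1/(J(-13, -77) - 89993) = 1/((-17 - 6*(-13)) - 89993) = 1/((-17 + 78) - 89993) = 1/(61 - 89993) = 1/(-89932) = -1/89932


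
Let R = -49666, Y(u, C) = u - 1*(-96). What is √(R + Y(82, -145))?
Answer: 4*I*√3093 ≈ 222.46*I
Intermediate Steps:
Y(u, C) = 96 + u (Y(u, C) = u + 96 = 96 + u)
√(R + Y(82, -145)) = √(-49666 + (96 + 82)) = √(-49666 + 178) = √(-49488) = 4*I*√3093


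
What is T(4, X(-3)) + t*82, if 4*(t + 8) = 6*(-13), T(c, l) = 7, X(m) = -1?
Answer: -2248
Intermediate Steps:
t = -55/2 (t = -8 + (6*(-13))/4 = -8 + (1/4)*(-78) = -8 - 39/2 = -55/2 ≈ -27.500)
T(4, X(-3)) + t*82 = 7 - 55/2*82 = 7 - 2255 = -2248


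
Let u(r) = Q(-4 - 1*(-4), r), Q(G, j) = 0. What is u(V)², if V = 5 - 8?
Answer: 0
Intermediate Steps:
V = -3
u(r) = 0
u(V)² = 0² = 0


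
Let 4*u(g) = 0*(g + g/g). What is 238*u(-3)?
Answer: 0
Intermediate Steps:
u(g) = 0 (u(g) = (0*(g + g/g))/4 = (0*(g + 1))/4 = (0*(1 + g))/4 = (¼)*0 = 0)
238*u(-3) = 238*0 = 0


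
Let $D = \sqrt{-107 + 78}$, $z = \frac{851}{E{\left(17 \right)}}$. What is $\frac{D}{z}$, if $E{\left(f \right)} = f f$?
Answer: $\frac{289 i \sqrt{29}}{851} \approx 1.8288 i$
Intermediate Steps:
$E{\left(f \right)} = f^{2}$
$z = \frac{851}{289}$ ($z = \frac{851}{17^{2}} = \frac{851}{289} \approx 2.9446$)
$D = i \sqrt{29}$ ($D = \sqrt{-29} = i \sqrt{29} \approx 5.3852 i$)
$\frac{D}{z} = \frac{i \sqrt{29}}{\frac{851}{289}} = i \sqrt{29} \cdot \frac{289}{851} = \frac{289 i \sqrt{29}}{851}$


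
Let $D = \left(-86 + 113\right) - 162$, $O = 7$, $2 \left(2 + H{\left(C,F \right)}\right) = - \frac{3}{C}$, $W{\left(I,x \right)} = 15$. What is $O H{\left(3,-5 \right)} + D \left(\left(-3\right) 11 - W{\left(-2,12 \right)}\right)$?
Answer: $\frac{12925}{2} \approx 6462.5$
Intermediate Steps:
$H{\left(C,F \right)} = -2 - \frac{3}{2 C}$ ($H{\left(C,F \right)} = -2 + \frac{\left(-3\right) \frac{1}{C}}{2} = -2 - \frac{3}{2 C}$)
$D = -135$ ($D = 27 - 162 = -135$)
$O H{\left(3,-5 \right)} + D \left(\left(-3\right) 11 - W{\left(-2,12 \right)}\right) = 7 \left(-2 - \frac{3}{2 \cdot 3}\right) - 135 \left(\left(-3\right) 11 - 15\right) = 7 \left(-2 - \frac{1}{2}\right) - 135 \left(-33 - 15\right) = 7 \left(-2 - \frac{1}{2}\right) - -6480 = 7 \left(- \frac{5}{2}\right) + 6480 = - \frac{35}{2} + 6480 = \frac{12925}{2}$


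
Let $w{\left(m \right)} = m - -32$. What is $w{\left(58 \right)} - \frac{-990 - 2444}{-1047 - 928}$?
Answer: $\frac{174316}{1975} \approx 88.261$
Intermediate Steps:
$w{\left(m \right)} = 32 + m$ ($w{\left(m \right)} = m + 32 = 32 + m$)
$w{\left(58 \right)} - \frac{-990 - 2444}{-1047 - 928} = \left(32 + 58\right) - \frac{-990 - 2444}{-1047 - 928} = 90 - - \frac{3434}{-1047 - 928} = 90 - - \frac{3434}{-1975} = 90 - \left(-3434\right) \left(- \frac{1}{1975}\right) = 90 - \frac{3434}{1975} = \frac{174316}{1975}$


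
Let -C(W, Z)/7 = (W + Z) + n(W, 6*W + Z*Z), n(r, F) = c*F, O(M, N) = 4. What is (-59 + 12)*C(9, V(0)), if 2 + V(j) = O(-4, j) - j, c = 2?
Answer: 41783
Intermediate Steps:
n(r, F) = 2*F
V(j) = 2 - j (V(j) = -2 + (4 - j) = 2 - j)
C(W, Z) = -91*W - 14*Z² - 7*Z (C(W, Z) = -7*((W + Z) + 2*(6*W + Z*Z)) = -7*((W + Z) + 2*(6*W + Z²)) = -7*((W + Z) + 2*(Z² + 6*W)) = -7*((W + Z) + (2*Z² + 12*W)) = -7*(Z + 2*Z² + 13*W) = -91*W - 14*Z² - 7*Z)
(-59 + 12)*C(9, V(0)) = (-59 + 12)*(-91*9 - 14*(2 - 1*0)² - 7*(2 - 1*0)) = -47*(-819 - 14*(2 + 0)² - 7*(2 + 0)) = -47*(-819 - 14*2² - 7*2) = -47*(-819 - 14*4 - 14) = -47*(-819 - 56 - 14) = -47*(-889) = 41783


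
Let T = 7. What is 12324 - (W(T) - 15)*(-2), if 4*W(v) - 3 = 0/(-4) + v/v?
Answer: 12296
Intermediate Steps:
W(v) = 1 (W(v) = 3/4 + (0/(-4) + v/v)/4 = 3/4 + (0*(-1/4) + 1)/4 = 3/4 + (0 + 1)/4 = 3/4 + (1/4)*1 = 3/4 + 1/4 = 1)
12324 - (W(T) - 15)*(-2) = 12324 - (1 - 15)*(-2) = 12324 - (-14)*(-2) = 12324 - 1*28 = 12324 - 28 = 12296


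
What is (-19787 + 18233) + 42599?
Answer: 41045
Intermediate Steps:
(-19787 + 18233) + 42599 = -1554 + 42599 = 41045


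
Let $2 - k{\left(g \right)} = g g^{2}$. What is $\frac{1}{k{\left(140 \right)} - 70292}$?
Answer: $- \frac{1}{2814290} \approx -3.5533 \cdot 10^{-7}$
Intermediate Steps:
$k{\left(g \right)} = 2 - g^{3}$ ($k{\left(g \right)} = 2 - g g^{2} = 2 - g^{3}$)
$\frac{1}{k{\left(140 \right)} - 70292} = \frac{1}{\left(2 - 140^{3}\right) - 70292} = \frac{1}{\left(2 - 2744000\right) - 70292} = \frac{1}{-2743998 - 70292} = \frac{1}{-2814290} = - \frac{1}{2814290}$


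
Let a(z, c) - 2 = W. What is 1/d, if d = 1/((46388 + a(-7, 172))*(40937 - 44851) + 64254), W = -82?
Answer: -181185258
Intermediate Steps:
a(z, c) = -80 (a(z, c) = 2 - 82 = -80)
d = -1/181185258 (d = 1/((46388 - 80)*(40937 - 44851) + 64254) = 1/(46308*(-3914) + 64254) = 1/(-181249512 + 64254) = 1/(-181185258) = -1/181185258 ≈ -5.5192e-9)
1/d = 1/(-1/181185258) = -181185258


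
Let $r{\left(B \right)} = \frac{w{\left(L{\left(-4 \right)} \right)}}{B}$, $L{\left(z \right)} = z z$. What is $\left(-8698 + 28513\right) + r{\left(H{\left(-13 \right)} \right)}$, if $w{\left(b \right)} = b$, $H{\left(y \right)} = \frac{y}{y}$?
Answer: $19831$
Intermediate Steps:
$L{\left(z \right)} = z^{2}$
$H{\left(y \right)} = 1$
$r{\left(B \right)} = \frac{16}{B}$ ($r{\left(B \right)} = \frac{\left(-4\right)^{2}}{B} = \frac{16}{B}$)
$\left(-8698 + 28513\right) + r{\left(H{\left(-13 \right)} \right)} = \left(-8698 + 28513\right) + \frac{16}{1} = 19815 + 16 \cdot 1 = 19815 + 16 = 19831$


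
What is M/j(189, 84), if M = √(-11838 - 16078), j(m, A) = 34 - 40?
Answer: -I*√6979/3 ≈ -27.847*I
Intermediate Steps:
j(m, A) = -6
M = 2*I*√6979 (M = √(-27916) = 2*I*√6979 ≈ 167.08*I)
M/j(189, 84) = (2*I*√6979)/(-6) = (2*I*√6979)*(-⅙) = -I*√6979/3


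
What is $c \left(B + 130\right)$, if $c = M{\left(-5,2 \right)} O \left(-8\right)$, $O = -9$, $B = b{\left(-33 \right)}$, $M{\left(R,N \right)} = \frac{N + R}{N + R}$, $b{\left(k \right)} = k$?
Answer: $6984$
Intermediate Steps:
$M{\left(R,N \right)} = 1$
$B = -33$
$c = 72$ ($c = 1 \left(-9\right) \left(-8\right) = \left(-9\right) \left(-8\right) = 72$)
$c \left(B + 130\right) = 72 \left(-33 + 130\right) = 72 \cdot 97 = 6984$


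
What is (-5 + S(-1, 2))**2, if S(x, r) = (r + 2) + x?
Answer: 4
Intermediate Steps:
S(x, r) = 2 + r + x (S(x, r) = (2 + r) + x = 2 + r + x)
(-5 + S(-1, 2))**2 = (-5 + (2 + 2 - 1))**2 = (-5 + 3)**2 = (-2)**2 = 4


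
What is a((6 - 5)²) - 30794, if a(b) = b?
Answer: -30793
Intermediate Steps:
a((6 - 5)²) - 30794 = (6 - 5)² - 30794 = 1² - 30794 = 1 - 30794 = -30793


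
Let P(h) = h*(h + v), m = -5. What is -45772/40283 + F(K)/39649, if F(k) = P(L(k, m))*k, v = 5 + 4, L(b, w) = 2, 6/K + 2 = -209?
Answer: -382931077264/337005120737 ≈ -1.1363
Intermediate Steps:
K = -6/211 (K = 6/(-2 - 209) = 6/(-211) = 6*(-1/211) = -6/211 ≈ -0.028436)
v = 9
P(h) = h*(9 + h) (P(h) = h*(h + 9) = h*(9 + h))
F(k) = 22*k (F(k) = (2*(9 + 2))*k = (2*11)*k = 22*k)
-45772/40283 + F(K)/39649 = -45772/40283 + (22*(-6/211))/39649 = -45772*1/40283 - 132/211*1/39649 = -45772/40283 - 132/8365939 = -382931077264/337005120737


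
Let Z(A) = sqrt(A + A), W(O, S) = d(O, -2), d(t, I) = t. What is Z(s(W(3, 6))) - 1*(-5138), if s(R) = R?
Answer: 5138 + sqrt(6) ≈ 5140.5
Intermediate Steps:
W(O, S) = O
Z(A) = sqrt(2)*sqrt(A) (Z(A) = sqrt(2*A) = sqrt(2)*sqrt(A))
Z(s(W(3, 6))) - 1*(-5138) = sqrt(2)*sqrt(3) - 1*(-5138) = sqrt(6) + 5138 = 5138 + sqrt(6)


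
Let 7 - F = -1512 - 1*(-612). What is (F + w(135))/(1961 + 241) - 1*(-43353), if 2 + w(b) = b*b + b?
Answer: 95482571/2202 ≈ 43362.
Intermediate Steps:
F = 907 (F = 7 - (-1512 - 1*(-612)) = 7 - (-1512 + 612) = 7 - 1*(-900) = 7 + 900 = 907)
w(b) = -2 + b + b**2 (w(b) = -2 + (b*b + b) = -2 + (b**2 + b) = -2 + (b + b**2) = -2 + b + b**2)
(F + w(135))/(1961 + 241) - 1*(-43353) = (907 + (-2 + 135 + 135**2))/(1961 + 241) - 1*(-43353) = (907 + (-2 + 135 + 18225))/2202 + 43353 = (907 + 18358)*(1/2202) + 43353 = 19265*(1/2202) + 43353 = 19265/2202 + 43353 = 95482571/2202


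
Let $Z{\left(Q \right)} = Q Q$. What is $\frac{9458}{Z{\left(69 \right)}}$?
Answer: $\frac{9458}{4761} \approx 1.9866$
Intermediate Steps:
$Z{\left(Q \right)} = Q^{2}$
$\frac{9458}{Z{\left(69 \right)}} = \frac{9458}{69^{2}} = \frac{9458}{4761}$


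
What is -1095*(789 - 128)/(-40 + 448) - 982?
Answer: -374817/136 ≈ -2756.0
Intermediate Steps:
-1095*(789 - 128)/(-40 + 448) - 982 = -723795/408 - 982 = -1095*661/408 - 982 = -241265/136 - 982 = -374817/136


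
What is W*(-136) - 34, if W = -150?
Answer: 20366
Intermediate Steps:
W*(-136) - 34 = -150*(-136) - 34 = 20400 - 34 = 20366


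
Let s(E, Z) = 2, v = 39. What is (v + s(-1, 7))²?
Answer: 1681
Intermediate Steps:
(v + s(-1, 7))² = (39 + 2)² = 41² = 1681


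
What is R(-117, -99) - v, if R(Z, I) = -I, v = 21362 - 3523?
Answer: -17740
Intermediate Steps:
v = 17839
R(-117, -99) - v = -1*(-99) - 1*17839 = 99 - 17839 = -17740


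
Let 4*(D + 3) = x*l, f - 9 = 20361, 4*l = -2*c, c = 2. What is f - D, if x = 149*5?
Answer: 82237/4 ≈ 20559.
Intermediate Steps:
x = 745
l = -1 (l = (-2*2)/4 = (1/4)*(-4) = -1)
f = 20370 (f = 9 + 20361 = 20370)
D = -757/4 (D = -3 + (745*(-1))/4 = -3 + (1/4)*(-745) = -3 - 745/4 = -757/4 ≈ -189.25)
f - D = 20370 - 1*(-757/4) = 20370 + 757/4 = 82237/4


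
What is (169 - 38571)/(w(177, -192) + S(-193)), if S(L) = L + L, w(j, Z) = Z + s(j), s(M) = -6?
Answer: 19201/292 ≈ 65.757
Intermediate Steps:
w(j, Z) = -6 + Z (w(j, Z) = Z - 6 = -6 + Z)
S(L) = 2*L
(169 - 38571)/(w(177, -192) + S(-193)) = (169 - 38571)/((-6 - 192) + 2*(-193)) = -38402/(-198 - 386) = -38402/(-584) = -38402*(-1/584) = 19201/292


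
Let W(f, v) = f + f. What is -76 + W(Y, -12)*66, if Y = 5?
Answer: 584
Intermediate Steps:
W(f, v) = 2*f
-76 + W(Y, -12)*66 = -76 + (2*5)*66 = -76 + 10*66 = -76 + 660 = 584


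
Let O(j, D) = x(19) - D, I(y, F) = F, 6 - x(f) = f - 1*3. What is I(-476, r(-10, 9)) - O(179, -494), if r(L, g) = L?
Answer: -494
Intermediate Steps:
x(f) = 9 - f (x(f) = 6 - (f - 1*3) = 6 - (f - 3) = 6 - (-3 + f) = 6 + (3 - f) = 9 - f)
O(j, D) = -10 - D (O(j, D) = (9 - 1*19) - D = (9 - 19) - D = -10 - D)
I(-476, r(-10, 9)) - O(179, -494) = -10 - (-10 - 1*(-494)) = -10 - (-10 + 494) = -10 - 1*484 = -10 - 484 = -494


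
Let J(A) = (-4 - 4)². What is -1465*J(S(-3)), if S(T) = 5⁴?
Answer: -93760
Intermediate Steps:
S(T) = 625
J(A) = 64 (J(A) = (-8)² = 64)
-1465*J(S(-3)) = -1465*64 = -93760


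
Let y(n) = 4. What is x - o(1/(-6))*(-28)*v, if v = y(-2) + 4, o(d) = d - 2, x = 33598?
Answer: 99338/3 ≈ 33113.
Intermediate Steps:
o(d) = -2 + d
v = 8 (v = 4 + 4 = 8)
x - o(1/(-6))*(-28)*v = 33598 - (-2 + 1/(-6))*(-28)*8 = 33598 - (-2 + 1*(-⅙))*(-28)*8 = 33598 - (-2 - ⅙)*(-28)*8 = 33598 - (-13/6*(-28))*8 = 33598 - 182*8/3 = 33598 - 1*1456/3 = 33598 - 1456/3 = 99338/3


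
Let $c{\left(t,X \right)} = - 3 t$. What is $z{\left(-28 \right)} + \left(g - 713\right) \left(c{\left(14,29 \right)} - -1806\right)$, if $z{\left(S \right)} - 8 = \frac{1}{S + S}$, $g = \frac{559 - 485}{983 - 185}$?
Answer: $- \frac{1338044307}{1064} \approx -1.2576 \cdot 10^{6}$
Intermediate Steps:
$g = \frac{37}{399}$ ($g = \frac{74}{798} = 74 \cdot \frac{1}{798} = \frac{37}{399} \approx 0.092732$)
$z{\left(S \right)} = 8 + \frac{1}{2 S}$ ($z{\left(S \right)} = 8 + \frac{1}{S + S} = 8 + \frac{1}{2 S}$)
$z{\left(-28 \right)} + \left(g - 713\right) \left(c{\left(14,29 \right)} - -1806\right) = \left(8 + \frac{1}{2 \left(-28\right)}\right) + \left(\frac{37}{399} - 713\right) \left(\left(-3\right) 14 - -1806\right) = \left(8 + \frac{1}{2} \left(- \frac{1}{28}\right)\right) - \frac{284450 \left(-42 + 1806\right)}{399} = \left(8 - \frac{1}{56}\right) - \frac{23893800}{19} = \frac{447}{56} - \frac{23893800}{19} = - \frac{1338044307}{1064}$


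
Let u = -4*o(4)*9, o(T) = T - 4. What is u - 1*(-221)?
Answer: 221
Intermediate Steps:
o(T) = -4 + T
u = 0 (u = -4*(-4 + 4)*9 = -4*0*9 = 0*9 = 0)
u - 1*(-221) = 0 - 1*(-221) = 0 + 221 = 221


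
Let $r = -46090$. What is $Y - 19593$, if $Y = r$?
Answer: $-65683$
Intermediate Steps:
$Y = -46090$
$Y - 19593 = -46090 - 19593 = -65683$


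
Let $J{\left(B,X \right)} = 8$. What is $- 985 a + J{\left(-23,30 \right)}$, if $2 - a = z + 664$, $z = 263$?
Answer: $911133$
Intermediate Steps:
$a = -925$ ($a = 2 - \left(263 + 664\right) = 2 - 927 = -925$)
$- 985 a + J{\left(-23,30 \right)} = \left(-985\right) \left(-925\right) + 8 = 911125 + 8 = 911133$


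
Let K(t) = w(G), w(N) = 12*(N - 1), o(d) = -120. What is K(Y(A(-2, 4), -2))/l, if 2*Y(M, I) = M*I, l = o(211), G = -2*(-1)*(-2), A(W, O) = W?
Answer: ½ ≈ 0.50000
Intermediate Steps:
G = -4 (G = 2*(-2) = -4)
w(N) = -12 + 12*N (w(N) = 12*(-1 + N) = -12 + 12*N)
l = -120
Y(M, I) = I*M/2 (Y(M, I) = (M*I)/2 = (I*M)/2 = I*M/2)
K(t) = -60 (K(t) = -12 + 12*(-4) = -12 - 48 = -60)
K(Y(A(-2, 4), -2))/l = -60/(-120) = -60*(-1/120) = ½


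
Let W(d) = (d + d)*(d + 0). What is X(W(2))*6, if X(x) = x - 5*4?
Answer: -72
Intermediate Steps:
W(d) = 2*d**2 (W(d) = (2*d)*d = 2*d**2)
X(x) = -20 + x (X(x) = x - 20 = -20 + x)
X(W(2))*6 = (-20 + 2*2**2)*6 = (-20 + 2*4)*6 = (-20 + 8)*6 = -12*6 = -72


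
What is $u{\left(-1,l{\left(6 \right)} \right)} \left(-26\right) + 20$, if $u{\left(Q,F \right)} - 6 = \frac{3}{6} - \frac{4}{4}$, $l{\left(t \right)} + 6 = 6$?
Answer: $-123$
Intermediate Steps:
$l{\left(t \right)} = 0$ ($l{\left(t \right)} = -6 + 6 = 0$)
$u{\left(Q,F \right)} = \frac{11}{2}$ ($u{\left(Q,F \right)} = 6 + \left(\frac{3}{6} - \frac{4}{4}\right) = 6 + \left(3 \cdot \frac{1}{6} - 1\right) = 6 + \left(\frac{1}{2} - 1\right) = 6 - \frac{1}{2} = \frac{11}{2}$)
$u{\left(-1,l{\left(6 \right)} \right)} \left(-26\right) + 20 = \frac{11}{2} \left(-26\right) + 20 = -143 + 20 = -123$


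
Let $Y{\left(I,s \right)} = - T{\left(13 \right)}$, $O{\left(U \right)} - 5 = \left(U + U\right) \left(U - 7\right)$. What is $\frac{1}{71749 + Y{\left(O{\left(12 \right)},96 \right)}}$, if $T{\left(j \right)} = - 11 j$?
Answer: $\frac{1}{71892} \approx 1.391 \cdot 10^{-5}$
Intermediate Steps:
$O{\left(U \right)} = 5 + 2 U \left(-7 + U\right)$ ($O{\left(U \right)} = 5 + \left(U + U\right) \left(U - 7\right) = 5 + 2 U \left(-7 + U\right)$)
$Y{\left(I,s \right)} = 143$ ($Y{\left(I,s \right)} = - \left(-11\right) 13 = \left(-1\right) \left(-143\right) = 143$)
$\frac{1}{71749 + Y{\left(O{\left(12 \right)},96 \right)}} = \frac{1}{71749 + 143} = \frac{1}{71892}$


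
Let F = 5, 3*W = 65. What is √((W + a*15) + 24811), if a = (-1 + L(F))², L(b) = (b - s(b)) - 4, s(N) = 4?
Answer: √225654/3 ≈ 158.34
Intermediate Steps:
W = 65/3 (W = (⅓)*65 = 65/3 ≈ 21.667)
L(b) = -8 + b (L(b) = (b - 1*4) - 4 = (b - 4) - 4 = (-4 + b) - 4 = -8 + b)
a = 16 (a = (-1 + (-8 + 5))² = (-1 - 3)² = (-4)² = 16)
√((W + a*15) + 24811) = √((65/3 + 16*15) + 24811) = √((65/3 + 240) + 24811) = √(785/3 + 24811) = √(75218/3) = √225654/3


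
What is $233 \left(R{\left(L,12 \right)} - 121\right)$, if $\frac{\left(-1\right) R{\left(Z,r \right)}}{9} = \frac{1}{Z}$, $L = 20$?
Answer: $- \frac{565957}{20} \approx -28298.0$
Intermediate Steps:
$R{\left(Z,r \right)} = - \frac{9}{Z}$
$233 \left(R{\left(L,12 \right)} - 121\right) = 233 \left(- \frac{9}{20} - 121\right) = 233 \left(- \frac{2429}{20}\right) = - \frac{565957}{20}$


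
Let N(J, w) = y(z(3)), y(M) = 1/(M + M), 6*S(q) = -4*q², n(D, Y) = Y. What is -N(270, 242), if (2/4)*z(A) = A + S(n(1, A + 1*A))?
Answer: 1/84 ≈ 0.011905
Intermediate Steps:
S(q) = -2*q²/3 (S(q) = (-4*q²)/6 = -2*q²/3)
z(A) = 2*A - 16*A²/3 (z(A) = 2*(A - 2*(A + 1*A)²/3) = 2*(A - 2*(A + A)²/3) = 2*(A - 2*4*A²/3) = 2*(A - 8*A²/3) = 2*A - 16*A²/3)
y(M) = 1/(2*M)
N(J, w) = -1/84 (N(J, w) = 1/(2*(((⅔)*3*(3 - 8*3)))) = 1/(2*(((⅔)*3*(3 - 24)))) = 1/(2*(((⅔)*3*(-21)))) = (½)/(-42) = (½)*(-1/42) = -1/84)
-N(270, 242) = -1*(-1/84) = 1/84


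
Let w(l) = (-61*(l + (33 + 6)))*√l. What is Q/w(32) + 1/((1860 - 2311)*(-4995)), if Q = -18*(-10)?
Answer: 1/2252745 - 45*√2/8662 ≈ -0.0073465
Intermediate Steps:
w(l) = √l*(-2379 - 61*l) (w(l) = (-61*(l + 39))*√l = (-61*(39 + l))*√l = (-2379 - 61*l)*√l = √l*(-2379 - 61*l))
Q = 180
Q/w(32) + 1/((1860 - 2311)*(-4995)) = 180/((61*√32*(-39 - 1*32))) + 1/((1860 - 2311)*(-4995)) = 180/((61*(4*√2)*(-39 - 32))) - 1/4995/(-451) = 180/((61*(4*√2)*(-71))) - 1/451*(-1/4995) = 180/((-17324*√2)) + 1/2252745 = 180*(-√2/34648) + 1/2252745 = -45*√2/8662 + 1/2252745 = 1/2252745 - 45*√2/8662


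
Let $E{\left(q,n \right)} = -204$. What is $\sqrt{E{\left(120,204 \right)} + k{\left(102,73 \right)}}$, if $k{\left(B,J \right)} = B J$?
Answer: $\sqrt{7242} \approx 85.1$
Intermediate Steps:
$\sqrt{E{\left(120,204 \right)} + k{\left(102,73 \right)}} = \sqrt{-204 + 102 \cdot 73} = \sqrt{-204 + 7446} = \sqrt{7242}$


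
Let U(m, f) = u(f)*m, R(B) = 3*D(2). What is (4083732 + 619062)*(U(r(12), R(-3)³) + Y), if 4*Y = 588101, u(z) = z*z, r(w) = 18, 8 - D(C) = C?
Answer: 5759672245265913/2 ≈ 2.8798e+15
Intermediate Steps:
D(C) = 8 - C
u(z) = z²
Y = 588101/4 (Y = (¼)*588101 = 588101/4 ≈ 1.4703e+5)
R(B) = 18 (R(B) = 3*(8 - 1*2) = 3*(8 - 2) = 3*6 = 18)
U(m, f) = m*f² (U(m, f) = f²*m = m*f²)
(4083732 + 619062)*(U(r(12), R(-3)³) + Y) = (4083732 + 619062)*(18*(18³)² + 588101/4) = 4702794*(18*5832² + 588101/4) = 4702794*(18*34012224 + 588101/4) = 4702794*(612220032 + 588101/4) = 4702794*(2449468229/4) = 5759672245265913/2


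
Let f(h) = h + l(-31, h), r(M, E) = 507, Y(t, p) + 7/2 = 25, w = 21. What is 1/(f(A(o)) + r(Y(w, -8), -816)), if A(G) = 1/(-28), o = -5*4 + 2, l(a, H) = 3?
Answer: 28/14279 ≈ 0.0019609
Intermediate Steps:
Y(t, p) = 43/2 (Y(t, p) = -7/2 + 25 = 43/2)
o = -18 (o = -20 + 2 = -18)
A(G) = -1/28
f(h) = 3 + h (f(h) = h + 3 = 3 + h)
1/(f(A(o)) + r(Y(w, -8), -816)) = 1/((3 - 1/28) + 507) = 1/(83/28 + 507) = 1/(14279/28) = 28/14279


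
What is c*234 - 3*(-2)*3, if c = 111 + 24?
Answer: 31608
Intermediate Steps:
c = 135
c*234 - 3*(-2)*3 = 135*234 - 3*(-2)*3 = 31590 + 6*3 = 31590 + 18 = 31608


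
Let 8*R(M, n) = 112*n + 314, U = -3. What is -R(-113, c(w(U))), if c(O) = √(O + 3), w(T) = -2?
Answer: -213/4 ≈ -53.250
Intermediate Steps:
c(O) = √(3 + O)
R(M, n) = 157/4 + 14*n (R(M, n) = (112*n + 314)/8 = (314 + 112*n)/8 = 157/4 + 14*n)
-R(-113, c(w(U))) = -(157/4 + 14*√(3 - 2)) = -(157/4 + 14*√1) = -(157/4 + 14*1) = -(157/4 + 14) = -1*213/4 = -213/4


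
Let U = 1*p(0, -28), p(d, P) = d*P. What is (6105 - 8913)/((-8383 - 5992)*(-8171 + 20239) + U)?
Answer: 702/43369375 ≈ 1.6187e-5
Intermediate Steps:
p(d, P) = P*d
U = 0 (U = 1*(-28*0) = 1*0 = 0)
(6105 - 8913)/((-8383 - 5992)*(-8171 + 20239) + U) = (6105 - 8913)/((-8383 - 5992)*(-8171 + 20239) + 0) = -2808/(-14375*12068 + 0) = -2808/(-173477500 + 0) = -2808/(-173477500) = -2808*(-1/173477500) = 702/43369375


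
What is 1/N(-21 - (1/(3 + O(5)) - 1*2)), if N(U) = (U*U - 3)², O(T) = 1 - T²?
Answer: 194481/24674440561 ≈ 7.8819e-6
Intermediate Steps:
N(U) = (-3 + U²)² (N(U) = (U² - 3)² = (-3 + U²)²)
1/N(-21 - (1/(3 + O(5)) - 1*2)) = 1/((-3 + (-21 - (1/(3 + (1 - 1*5²)) - 1*2))²)²) = 1/((-3 + (-21 - (1/(3 + (1 - 1*25)) - 2))²)²) = 1/((-3 + (-21 - (1/(3 + (1 - 25)) - 2))²)²) = 1/((-3 + (-21 - (1/(3 - 24) - 2))²)²) = 1/((-3 + (-21 - (1/(-21) - 2))²)²) = 1/((-3 + (-21 - (-1/21 - 2))²)²) = 1/((-3 + (-21 - 1*(-43/21))²)²) = 1/((-3 + (-21 + 43/21)²)²) = 1/((-3 + (-398/21)²)²) = 1/((-3 + 158404/441)²) = 1/((157081/441)²) = 1/(24674440561/194481) = 194481/24674440561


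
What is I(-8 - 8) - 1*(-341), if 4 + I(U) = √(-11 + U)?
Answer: 337 + 3*I*√3 ≈ 337.0 + 5.1962*I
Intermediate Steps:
I(U) = -4 + √(-11 + U)
I(-8 - 8) - 1*(-341) = (-4 + √(-11 + (-8 - 8))) - 1*(-341) = (-4 + √(-11 - 16)) + 341 = (-4 + √(-27)) + 341 = (-4 + 3*I*√3) + 341 = 337 + 3*I*√3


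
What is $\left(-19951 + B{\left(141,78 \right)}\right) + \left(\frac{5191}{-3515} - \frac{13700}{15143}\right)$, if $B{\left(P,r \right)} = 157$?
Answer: $- \frac{55458671997}{2801455} \approx -19796.0$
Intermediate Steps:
$\left(-19951 + B{\left(141,78 \right)}\right) + \left(\frac{5191}{-3515} - \frac{13700}{15143}\right) = \left(-19951 + 157\right) + \left(\frac{5191}{-3515} - \frac{13700}{15143}\right) = -19794 + \left(5191 \left(- \frac{1}{3515}\right) - \frac{13700}{15143}\right) = -19794 - \frac{6671727}{2801455} = - \frac{55458671997}{2801455}$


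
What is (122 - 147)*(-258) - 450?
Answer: 6000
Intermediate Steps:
(122 - 147)*(-258) - 450 = -25*(-258) - 450 = 6450 - 450 = 6000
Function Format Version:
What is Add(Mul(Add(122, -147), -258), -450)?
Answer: 6000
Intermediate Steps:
Add(Mul(Add(122, -147), -258), -450) = Add(Mul(-25, -258), -450) = Add(6450, -450) = 6000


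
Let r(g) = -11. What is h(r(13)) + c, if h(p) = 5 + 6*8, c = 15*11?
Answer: 218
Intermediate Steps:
c = 165
h(p) = 53 (h(p) = 5 + 48 = 53)
h(r(13)) + c = 53 + 165 = 218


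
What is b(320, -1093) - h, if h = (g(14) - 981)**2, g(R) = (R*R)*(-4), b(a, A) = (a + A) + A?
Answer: -3117091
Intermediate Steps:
b(a, A) = a + 2*A (b(a, A) = (A + a) + A = a + 2*A)
g(R) = -4*R**2 (g(R) = R**2*(-4) = -4*R**2)
h = 3115225 (h = (-4*14**2 - 981)**2 = (-4*196 - 981)**2 = (-784 - 981)**2 = (-1765)**2 = 3115225)
b(320, -1093) - h = (320 + 2*(-1093)) - 1*3115225 = (320 - 2186) - 3115225 = -1866 - 3115225 = -3117091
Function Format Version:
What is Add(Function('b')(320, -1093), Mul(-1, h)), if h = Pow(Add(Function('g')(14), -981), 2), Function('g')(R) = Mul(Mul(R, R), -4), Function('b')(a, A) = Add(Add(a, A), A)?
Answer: -3117091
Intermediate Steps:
Function('b')(a, A) = Add(a, Mul(2, A)) (Function('b')(a, A) = Add(Add(A, a), A) = Add(a, Mul(2, A)))
Function('g')(R) = Mul(-4, Pow(R, 2)) (Function('g')(R) = Mul(Pow(R, 2), -4) = Mul(-4, Pow(R, 2)))
h = 3115225 (h = Pow(Add(Mul(-4, Pow(14, 2)), -981), 2) = Pow(Add(Mul(-4, 196), -981), 2) = Pow(Add(-784, -981), 2) = Pow(-1765, 2) = 3115225)
Add(Function('b')(320, -1093), Mul(-1, h)) = Add(Add(320, Mul(2, -1093)), Mul(-1, 3115225)) = Add(Add(320, -2186), -3115225) = Add(-1866, -3115225) = -3117091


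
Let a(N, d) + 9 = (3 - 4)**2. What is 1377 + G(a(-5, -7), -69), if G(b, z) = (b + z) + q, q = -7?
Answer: 1293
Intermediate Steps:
a(N, d) = -8 (a(N, d) = -9 + (3 - 4)**2 = -9 + (-1)**2 = -9 + 1 = -8)
G(b, z) = -7 + b + z (G(b, z) = (b + z) - 7 = -7 + b + z)
1377 + G(a(-5, -7), -69) = 1377 + (-7 - 8 - 69) = 1377 - 84 = 1293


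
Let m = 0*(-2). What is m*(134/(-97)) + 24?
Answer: 24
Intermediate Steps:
m = 0
m*(134/(-97)) + 24 = 0*(134/(-97)) + 24 = 0*(134*(-1/97)) + 24 = 0*(-134/97) + 24 = 0 + 24 = 24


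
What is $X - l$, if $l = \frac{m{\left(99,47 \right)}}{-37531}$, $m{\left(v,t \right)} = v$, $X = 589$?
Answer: $\frac{22105858}{37531} \approx 589.0$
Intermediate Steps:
$l = - \frac{99}{37531}$ ($l = \frac{99}{-37531} = 99 \left(- \frac{1}{37531}\right) = - \frac{99}{37531} \approx -0.0026378$)
$X - l = 589 - - \frac{99}{37531} = 589 + \frac{99}{37531} = \frac{22105858}{37531}$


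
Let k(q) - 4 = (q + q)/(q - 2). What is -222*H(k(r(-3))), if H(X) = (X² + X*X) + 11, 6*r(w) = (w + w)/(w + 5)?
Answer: -275946/25 ≈ -11038.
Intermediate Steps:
r(w) = w/(3*(5 + w)) (r(w) = ((w + w)/(w + 5))/6 = ((2*w)/(5 + w))/6 = (2*w/(5 + w))/6 = w/(3*(5 + w)))
k(q) = 4 + 2*q/(-2 + q) (k(q) = 4 + (q + q)/(q - 2) = 4 + (2*q)/(-2 + q) = 4 + 2*q/(-2 + q))
H(X) = 11 + 2*X² (H(X) = (X² + X²) + 11 = 2*X² + 11 = 11 + 2*X²)
-222*H(k(r(-3))) = -222*(11 + 2*(2*(-4 + 3*((⅓)*(-3)/(5 - 3)))/(-2 + (⅓)*(-3)/(5 - 3)))²) = -222*(11 + 2*(2*(-4 + 3*((⅓)*(-3)/2))/(-2 + (⅓)*(-3)/2))²) = -222*(11 + 2*(2*(-4 + 3*((⅓)*(-3)*(½)))/(-2 + (⅓)*(-3)*(½)))²) = -222*(11 + 2*(2*(-4 + 3*(-½))/(-2 - ½))²) = -222*(11 + 2*(2*(-4 - 3/2)/(-5/2))²) = -222*(11 + 2*(2*(-⅖)*(-11/2))²) = -222*(11 + 2*(22/5)²) = -222*(11 + 2*(484/25)) = -222*(11 + 968/25) = -222*1243/25 = -275946/25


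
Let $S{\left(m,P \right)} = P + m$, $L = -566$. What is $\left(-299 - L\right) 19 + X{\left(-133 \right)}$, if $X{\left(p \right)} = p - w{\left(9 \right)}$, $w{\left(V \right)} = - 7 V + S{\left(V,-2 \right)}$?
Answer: $4996$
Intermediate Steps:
$w{\left(V \right)} = -2 - 6 V$ ($w{\left(V \right)} = - 7 V + \left(-2 + V\right) = -2 - 6 V$)
$X{\left(p \right)} = 56 + p$ ($X{\left(p \right)} = p - \left(-2 - 54\right) = p - -56 = p + 56 = 56 + p$)
$\left(-299 - L\right) 19 + X{\left(-133 \right)} = \left(-299 - -566\right) 19 + \left(56 - 133\right) = \left(-299 + 566\right) 19 - 77 = 267 \cdot 19 - 77 = 5073 - 77 = 4996$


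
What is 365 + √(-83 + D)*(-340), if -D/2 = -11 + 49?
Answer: 365 - 340*I*√159 ≈ 365.0 - 4287.2*I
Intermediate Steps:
D = -76 (D = -2*(-11 + 49) = -2*38 = -76)
365 + √(-83 + D)*(-340) = 365 + √(-83 - 76)*(-340) = 365 + √(-159)*(-340) = 365 + (I*√159)*(-340) = 365 - 340*I*√159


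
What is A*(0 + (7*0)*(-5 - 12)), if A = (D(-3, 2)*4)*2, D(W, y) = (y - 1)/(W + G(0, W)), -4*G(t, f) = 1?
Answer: 0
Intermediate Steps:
G(t, f) = -¼ (G(t, f) = -¼*1 = -¼)
D(W, y) = (-1 + y)/(-¼ + W) (D(W, y) = (y - 1)/(W - ¼) = (-1 + y)/(-¼ + W))
A = -32/13 (A = ((4*(-1 + 2)/(-1 + 4*(-3)))*4)*2 = ((4*1/(-1 - 12))*4)*2 = ((4*1/(-13))*4)*2 = ((4*(-1/13)*1)*4)*2 = -4/13*4*2 = -16/13*2 = -32/13 ≈ -2.4615)
A*(0 + (7*0)*(-5 - 12)) = -32*(0 + (7*0)*(-5 - 12))/13 = -32*(0 + 0*(-17))/13 = -32*(0 + 0)/13 = -32/13*0 = 0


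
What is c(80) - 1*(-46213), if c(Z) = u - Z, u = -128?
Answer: 46005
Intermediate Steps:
c(Z) = -128 - Z
c(80) - 1*(-46213) = (-128 - 1*80) - 1*(-46213) = (-128 - 80) + 46213 = -208 + 46213 = 46005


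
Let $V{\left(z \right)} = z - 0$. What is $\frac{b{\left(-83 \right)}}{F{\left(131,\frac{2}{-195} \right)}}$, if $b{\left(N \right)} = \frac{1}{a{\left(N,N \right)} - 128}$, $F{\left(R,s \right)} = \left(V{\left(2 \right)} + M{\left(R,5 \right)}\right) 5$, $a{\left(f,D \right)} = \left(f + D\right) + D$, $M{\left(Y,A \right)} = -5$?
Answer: $\frac{1}{5655} \approx 0.00017683$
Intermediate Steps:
$V{\left(z \right)} = z$ ($V{\left(z \right)} = z + 0 = z$)
$a{\left(f,D \right)} = f + 2 D$ ($a{\left(f,D \right)} = \left(D + f\right) + D = f + 2 D$)
$F{\left(R,s \right)} = -15$ ($F{\left(R,s \right)} = \left(2 - 5\right) 5 = \left(-3\right) 5 = -15$)
$b{\left(N \right)} = \frac{1}{-128 + 3 N}$ ($b{\left(N \right)} = \frac{1}{\left(N + 2 N\right) - 128} = \frac{1}{3 N - 128} = \frac{1}{-128 + 3 N}$)
$\frac{b{\left(-83 \right)}}{F{\left(131,\frac{2}{-195} \right)}} = \frac{1}{\left(-128 + 3 \left(-83\right)\right) \left(-15\right)} = \frac{1}{-128 - 249} \left(- \frac{1}{15}\right) = \frac{1}{-377} \left(- \frac{1}{15}\right) = \left(- \frac{1}{377}\right) \left(- \frac{1}{15}\right) = \frac{1}{5655}$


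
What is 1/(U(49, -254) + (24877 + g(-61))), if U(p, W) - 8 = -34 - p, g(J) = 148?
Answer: 1/24950 ≈ 4.0080e-5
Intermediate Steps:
U(p, W) = -26 - p (U(p, W) = 8 + (-34 - p) = -26 - p)
1/(U(49, -254) + (24877 + g(-61))) = 1/((-26 - 1*49) + (24877 + 148)) = 1/((-26 - 49) + 25025) = 1/(-75 + 25025) = 1/24950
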